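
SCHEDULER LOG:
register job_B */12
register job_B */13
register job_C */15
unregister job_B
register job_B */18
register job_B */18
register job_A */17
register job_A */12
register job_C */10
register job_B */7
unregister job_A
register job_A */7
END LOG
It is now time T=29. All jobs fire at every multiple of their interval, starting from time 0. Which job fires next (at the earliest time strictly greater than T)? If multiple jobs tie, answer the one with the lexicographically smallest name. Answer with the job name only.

Answer: job_C

Derivation:
Op 1: register job_B */12 -> active={job_B:*/12}
Op 2: register job_B */13 -> active={job_B:*/13}
Op 3: register job_C */15 -> active={job_B:*/13, job_C:*/15}
Op 4: unregister job_B -> active={job_C:*/15}
Op 5: register job_B */18 -> active={job_B:*/18, job_C:*/15}
Op 6: register job_B */18 -> active={job_B:*/18, job_C:*/15}
Op 7: register job_A */17 -> active={job_A:*/17, job_B:*/18, job_C:*/15}
Op 8: register job_A */12 -> active={job_A:*/12, job_B:*/18, job_C:*/15}
Op 9: register job_C */10 -> active={job_A:*/12, job_B:*/18, job_C:*/10}
Op 10: register job_B */7 -> active={job_A:*/12, job_B:*/7, job_C:*/10}
Op 11: unregister job_A -> active={job_B:*/7, job_C:*/10}
Op 12: register job_A */7 -> active={job_A:*/7, job_B:*/7, job_C:*/10}
  job_A: interval 7, next fire after T=29 is 35
  job_B: interval 7, next fire after T=29 is 35
  job_C: interval 10, next fire after T=29 is 30
Earliest = 30, winner (lex tiebreak) = job_C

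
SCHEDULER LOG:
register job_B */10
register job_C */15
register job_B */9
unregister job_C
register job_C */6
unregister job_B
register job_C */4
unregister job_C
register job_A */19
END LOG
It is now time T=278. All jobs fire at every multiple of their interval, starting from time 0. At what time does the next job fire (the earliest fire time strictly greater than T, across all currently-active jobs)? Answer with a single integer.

Op 1: register job_B */10 -> active={job_B:*/10}
Op 2: register job_C */15 -> active={job_B:*/10, job_C:*/15}
Op 3: register job_B */9 -> active={job_B:*/9, job_C:*/15}
Op 4: unregister job_C -> active={job_B:*/9}
Op 5: register job_C */6 -> active={job_B:*/9, job_C:*/6}
Op 6: unregister job_B -> active={job_C:*/6}
Op 7: register job_C */4 -> active={job_C:*/4}
Op 8: unregister job_C -> active={}
Op 9: register job_A */19 -> active={job_A:*/19}
  job_A: interval 19, next fire after T=278 is 285
Earliest fire time = 285 (job job_A)

Answer: 285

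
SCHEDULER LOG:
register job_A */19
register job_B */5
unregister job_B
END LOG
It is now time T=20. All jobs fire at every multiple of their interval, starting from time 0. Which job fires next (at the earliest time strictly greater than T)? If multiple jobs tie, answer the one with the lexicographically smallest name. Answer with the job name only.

Op 1: register job_A */19 -> active={job_A:*/19}
Op 2: register job_B */5 -> active={job_A:*/19, job_B:*/5}
Op 3: unregister job_B -> active={job_A:*/19}
  job_A: interval 19, next fire after T=20 is 38
Earliest = 38, winner (lex tiebreak) = job_A

Answer: job_A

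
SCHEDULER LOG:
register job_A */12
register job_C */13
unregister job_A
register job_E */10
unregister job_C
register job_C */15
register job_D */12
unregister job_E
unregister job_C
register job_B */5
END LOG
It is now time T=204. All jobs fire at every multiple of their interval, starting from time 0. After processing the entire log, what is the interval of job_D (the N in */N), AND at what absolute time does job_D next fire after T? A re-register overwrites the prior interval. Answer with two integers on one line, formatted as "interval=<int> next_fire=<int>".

Op 1: register job_A */12 -> active={job_A:*/12}
Op 2: register job_C */13 -> active={job_A:*/12, job_C:*/13}
Op 3: unregister job_A -> active={job_C:*/13}
Op 4: register job_E */10 -> active={job_C:*/13, job_E:*/10}
Op 5: unregister job_C -> active={job_E:*/10}
Op 6: register job_C */15 -> active={job_C:*/15, job_E:*/10}
Op 7: register job_D */12 -> active={job_C:*/15, job_D:*/12, job_E:*/10}
Op 8: unregister job_E -> active={job_C:*/15, job_D:*/12}
Op 9: unregister job_C -> active={job_D:*/12}
Op 10: register job_B */5 -> active={job_B:*/5, job_D:*/12}
Final interval of job_D = 12
Next fire of job_D after T=204: (204//12+1)*12 = 216

Answer: interval=12 next_fire=216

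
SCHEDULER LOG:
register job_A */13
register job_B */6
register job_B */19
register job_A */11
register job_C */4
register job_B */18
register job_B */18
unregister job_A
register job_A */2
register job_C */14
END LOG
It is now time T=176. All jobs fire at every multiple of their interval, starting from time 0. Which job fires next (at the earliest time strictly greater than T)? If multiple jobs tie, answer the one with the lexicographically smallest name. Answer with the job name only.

Answer: job_A

Derivation:
Op 1: register job_A */13 -> active={job_A:*/13}
Op 2: register job_B */6 -> active={job_A:*/13, job_B:*/6}
Op 3: register job_B */19 -> active={job_A:*/13, job_B:*/19}
Op 4: register job_A */11 -> active={job_A:*/11, job_B:*/19}
Op 5: register job_C */4 -> active={job_A:*/11, job_B:*/19, job_C:*/4}
Op 6: register job_B */18 -> active={job_A:*/11, job_B:*/18, job_C:*/4}
Op 7: register job_B */18 -> active={job_A:*/11, job_B:*/18, job_C:*/4}
Op 8: unregister job_A -> active={job_B:*/18, job_C:*/4}
Op 9: register job_A */2 -> active={job_A:*/2, job_B:*/18, job_C:*/4}
Op 10: register job_C */14 -> active={job_A:*/2, job_B:*/18, job_C:*/14}
  job_A: interval 2, next fire after T=176 is 178
  job_B: interval 18, next fire after T=176 is 180
  job_C: interval 14, next fire after T=176 is 182
Earliest = 178, winner (lex tiebreak) = job_A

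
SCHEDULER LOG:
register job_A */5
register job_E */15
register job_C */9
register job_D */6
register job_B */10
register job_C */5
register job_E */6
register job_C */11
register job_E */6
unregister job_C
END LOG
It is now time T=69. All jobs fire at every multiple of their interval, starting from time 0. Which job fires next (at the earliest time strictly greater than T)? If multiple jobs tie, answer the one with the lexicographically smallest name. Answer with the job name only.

Answer: job_A

Derivation:
Op 1: register job_A */5 -> active={job_A:*/5}
Op 2: register job_E */15 -> active={job_A:*/5, job_E:*/15}
Op 3: register job_C */9 -> active={job_A:*/5, job_C:*/9, job_E:*/15}
Op 4: register job_D */6 -> active={job_A:*/5, job_C:*/9, job_D:*/6, job_E:*/15}
Op 5: register job_B */10 -> active={job_A:*/5, job_B:*/10, job_C:*/9, job_D:*/6, job_E:*/15}
Op 6: register job_C */5 -> active={job_A:*/5, job_B:*/10, job_C:*/5, job_D:*/6, job_E:*/15}
Op 7: register job_E */6 -> active={job_A:*/5, job_B:*/10, job_C:*/5, job_D:*/6, job_E:*/6}
Op 8: register job_C */11 -> active={job_A:*/5, job_B:*/10, job_C:*/11, job_D:*/6, job_E:*/6}
Op 9: register job_E */6 -> active={job_A:*/5, job_B:*/10, job_C:*/11, job_D:*/6, job_E:*/6}
Op 10: unregister job_C -> active={job_A:*/5, job_B:*/10, job_D:*/6, job_E:*/6}
  job_A: interval 5, next fire after T=69 is 70
  job_B: interval 10, next fire after T=69 is 70
  job_D: interval 6, next fire after T=69 is 72
  job_E: interval 6, next fire after T=69 is 72
Earliest = 70, winner (lex tiebreak) = job_A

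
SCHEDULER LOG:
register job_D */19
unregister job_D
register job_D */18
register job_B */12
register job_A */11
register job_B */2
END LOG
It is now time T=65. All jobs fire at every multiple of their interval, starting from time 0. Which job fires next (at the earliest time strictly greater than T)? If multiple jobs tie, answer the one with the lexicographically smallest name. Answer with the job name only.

Answer: job_A

Derivation:
Op 1: register job_D */19 -> active={job_D:*/19}
Op 2: unregister job_D -> active={}
Op 3: register job_D */18 -> active={job_D:*/18}
Op 4: register job_B */12 -> active={job_B:*/12, job_D:*/18}
Op 5: register job_A */11 -> active={job_A:*/11, job_B:*/12, job_D:*/18}
Op 6: register job_B */2 -> active={job_A:*/11, job_B:*/2, job_D:*/18}
  job_A: interval 11, next fire after T=65 is 66
  job_B: interval 2, next fire after T=65 is 66
  job_D: interval 18, next fire after T=65 is 72
Earliest = 66, winner (lex tiebreak) = job_A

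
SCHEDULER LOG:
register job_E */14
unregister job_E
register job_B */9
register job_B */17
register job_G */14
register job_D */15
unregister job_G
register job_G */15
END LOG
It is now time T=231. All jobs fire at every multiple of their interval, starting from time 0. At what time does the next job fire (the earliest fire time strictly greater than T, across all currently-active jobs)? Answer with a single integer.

Op 1: register job_E */14 -> active={job_E:*/14}
Op 2: unregister job_E -> active={}
Op 3: register job_B */9 -> active={job_B:*/9}
Op 4: register job_B */17 -> active={job_B:*/17}
Op 5: register job_G */14 -> active={job_B:*/17, job_G:*/14}
Op 6: register job_D */15 -> active={job_B:*/17, job_D:*/15, job_G:*/14}
Op 7: unregister job_G -> active={job_B:*/17, job_D:*/15}
Op 8: register job_G */15 -> active={job_B:*/17, job_D:*/15, job_G:*/15}
  job_B: interval 17, next fire after T=231 is 238
  job_D: interval 15, next fire after T=231 is 240
  job_G: interval 15, next fire after T=231 is 240
Earliest fire time = 238 (job job_B)

Answer: 238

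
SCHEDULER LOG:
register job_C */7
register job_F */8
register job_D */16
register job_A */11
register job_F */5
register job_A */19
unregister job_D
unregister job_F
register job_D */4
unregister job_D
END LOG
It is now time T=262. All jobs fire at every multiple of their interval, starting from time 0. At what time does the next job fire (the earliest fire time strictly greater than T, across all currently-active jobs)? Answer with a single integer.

Op 1: register job_C */7 -> active={job_C:*/7}
Op 2: register job_F */8 -> active={job_C:*/7, job_F:*/8}
Op 3: register job_D */16 -> active={job_C:*/7, job_D:*/16, job_F:*/8}
Op 4: register job_A */11 -> active={job_A:*/11, job_C:*/7, job_D:*/16, job_F:*/8}
Op 5: register job_F */5 -> active={job_A:*/11, job_C:*/7, job_D:*/16, job_F:*/5}
Op 6: register job_A */19 -> active={job_A:*/19, job_C:*/7, job_D:*/16, job_F:*/5}
Op 7: unregister job_D -> active={job_A:*/19, job_C:*/7, job_F:*/5}
Op 8: unregister job_F -> active={job_A:*/19, job_C:*/7}
Op 9: register job_D */4 -> active={job_A:*/19, job_C:*/7, job_D:*/4}
Op 10: unregister job_D -> active={job_A:*/19, job_C:*/7}
  job_A: interval 19, next fire after T=262 is 266
  job_C: interval 7, next fire after T=262 is 266
Earliest fire time = 266 (job job_A)

Answer: 266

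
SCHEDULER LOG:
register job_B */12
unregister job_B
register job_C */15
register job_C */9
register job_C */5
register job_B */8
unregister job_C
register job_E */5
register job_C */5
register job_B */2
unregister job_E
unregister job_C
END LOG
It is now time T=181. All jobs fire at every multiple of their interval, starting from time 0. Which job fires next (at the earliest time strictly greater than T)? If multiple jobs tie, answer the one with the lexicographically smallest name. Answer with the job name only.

Op 1: register job_B */12 -> active={job_B:*/12}
Op 2: unregister job_B -> active={}
Op 3: register job_C */15 -> active={job_C:*/15}
Op 4: register job_C */9 -> active={job_C:*/9}
Op 5: register job_C */5 -> active={job_C:*/5}
Op 6: register job_B */8 -> active={job_B:*/8, job_C:*/5}
Op 7: unregister job_C -> active={job_B:*/8}
Op 8: register job_E */5 -> active={job_B:*/8, job_E:*/5}
Op 9: register job_C */5 -> active={job_B:*/8, job_C:*/5, job_E:*/5}
Op 10: register job_B */2 -> active={job_B:*/2, job_C:*/5, job_E:*/5}
Op 11: unregister job_E -> active={job_B:*/2, job_C:*/5}
Op 12: unregister job_C -> active={job_B:*/2}
  job_B: interval 2, next fire after T=181 is 182
Earliest = 182, winner (lex tiebreak) = job_B

Answer: job_B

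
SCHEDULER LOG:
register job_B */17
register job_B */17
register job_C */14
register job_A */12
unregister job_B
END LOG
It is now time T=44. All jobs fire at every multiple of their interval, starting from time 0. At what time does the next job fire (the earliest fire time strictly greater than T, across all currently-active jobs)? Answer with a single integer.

Answer: 48

Derivation:
Op 1: register job_B */17 -> active={job_B:*/17}
Op 2: register job_B */17 -> active={job_B:*/17}
Op 3: register job_C */14 -> active={job_B:*/17, job_C:*/14}
Op 4: register job_A */12 -> active={job_A:*/12, job_B:*/17, job_C:*/14}
Op 5: unregister job_B -> active={job_A:*/12, job_C:*/14}
  job_A: interval 12, next fire after T=44 is 48
  job_C: interval 14, next fire after T=44 is 56
Earliest fire time = 48 (job job_A)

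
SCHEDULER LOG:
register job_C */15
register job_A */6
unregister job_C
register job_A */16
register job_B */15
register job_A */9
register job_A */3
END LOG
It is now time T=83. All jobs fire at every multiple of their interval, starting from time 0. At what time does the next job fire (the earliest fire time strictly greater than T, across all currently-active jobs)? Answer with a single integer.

Op 1: register job_C */15 -> active={job_C:*/15}
Op 2: register job_A */6 -> active={job_A:*/6, job_C:*/15}
Op 3: unregister job_C -> active={job_A:*/6}
Op 4: register job_A */16 -> active={job_A:*/16}
Op 5: register job_B */15 -> active={job_A:*/16, job_B:*/15}
Op 6: register job_A */9 -> active={job_A:*/9, job_B:*/15}
Op 7: register job_A */3 -> active={job_A:*/3, job_B:*/15}
  job_A: interval 3, next fire after T=83 is 84
  job_B: interval 15, next fire after T=83 is 90
Earliest fire time = 84 (job job_A)

Answer: 84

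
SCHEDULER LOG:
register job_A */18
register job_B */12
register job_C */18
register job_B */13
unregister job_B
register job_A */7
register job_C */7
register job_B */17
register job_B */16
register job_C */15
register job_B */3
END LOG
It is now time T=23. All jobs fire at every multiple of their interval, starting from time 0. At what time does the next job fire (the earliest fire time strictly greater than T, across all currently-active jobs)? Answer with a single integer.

Op 1: register job_A */18 -> active={job_A:*/18}
Op 2: register job_B */12 -> active={job_A:*/18, job_B:*/12}
Op 3: register job_C */18 -> active={job_A:*/18, job_B:*/12, job_C:*/18}
Op 4: register job_B */13 -> active={job_A:*/18, job_B:*/13, job_C:*/18}
Op 5: unregister job_B -> active={job_A:*/18, job_C:*/18}
Op 6: register job_A */7 -> active={job_A:*/7, job_C:*/18}
Op 7: register job_C */7 -> active={job_A:*/7, job_C:*/7}
Op 8: register job_B */17 -> active={job_A:*/7, job_B:*/17, job_C:*/7}
Op 9: register job_B */16 -> active={job_A:*/7, job_B:*/16, job_C:*/7}
Op 10: register job_C */15 -> active={job_A:*/7, job_B:*/16, job_C:*/15}
Op 11: register job_B */3 -> active={job_A:*/7, job_B:*/3, job_C:*/15}
  job_A: interval 7, next fire after T=23 is 28
  job_B: interval 3, next fire after T=23 is 24
  job_C: interval 15, next fire after T=23 is 30
Earliest fire time = 24 (job job_B)

Answer: 24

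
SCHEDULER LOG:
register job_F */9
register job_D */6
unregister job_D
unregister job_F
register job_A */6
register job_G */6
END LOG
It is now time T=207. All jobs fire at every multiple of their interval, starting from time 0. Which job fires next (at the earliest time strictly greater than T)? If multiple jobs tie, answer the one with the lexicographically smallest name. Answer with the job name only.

Answer: job_A

Derivation:
Op 1: register job_F */9 -> active={job_F:*/9}
Op 2: register job_D */6 -> active={job_D:*/6, job_F:*/9}
Op 3: unregister job_D -> active={job_F:*/9}
Op 4: unregister job_F -> active={}
Op 5: register job_A */6 -> active={job_A:*/6}
Op 6: register job_G */6 -> active={job_A:*/6, job_G:*/6}
  job_A: interval 6, next fire after T=207 is 210
  job_G: interval 6, next fire after T=207 is 210
Earliest = 210, winner (lex tiebreak) = job_A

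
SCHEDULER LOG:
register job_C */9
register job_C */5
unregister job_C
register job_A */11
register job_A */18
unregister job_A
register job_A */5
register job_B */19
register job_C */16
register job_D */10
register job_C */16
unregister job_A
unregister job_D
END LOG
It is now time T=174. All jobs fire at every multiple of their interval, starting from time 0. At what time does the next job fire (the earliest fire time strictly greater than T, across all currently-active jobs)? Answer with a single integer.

Op 1: register job_C */9 -> active={job_C:*/9}
Op 2: register job_C */5 -> active={job_C:*/5}
Op 3: unregister job_C -> active={}
Op 4: register job_A */11 -> active={job_A:*/11}
Op 5: register job_A */18 -> active={job_A:*/18}
Op 6: unregister job_A -> active={}
Op 7: register job_A */5 -> active={job_A:*/5}
Op 8: register job_B */19 -> active={job_A:*/5, job_B:*/19}
Op 9: register job_C */16 -> active={job_A:*/5, job_B:*/19, job_C:*/16}
Op 10: register job_D */10 -> active={job_A:*/5, job_B:*/19, job_C:*/16, job_D:*/10}
Op 11: register job_C */16 -> active={job_A:*/5, job_B:*/19, job_C:*/16, job_D:*/10}
Op 12: unregister job_A -> active={job_B:*/19, job_C:*/16, job_D:*/10}
Op 13: unregister job_D -> active={job_B:*/19, job_C:*/16}
  job_B: interval 19, next fire after T=174 is 190
  job_C: interval 16, next fire after T=174 is 176
Earliest fire time = 176 (job job_C)

Answer: 176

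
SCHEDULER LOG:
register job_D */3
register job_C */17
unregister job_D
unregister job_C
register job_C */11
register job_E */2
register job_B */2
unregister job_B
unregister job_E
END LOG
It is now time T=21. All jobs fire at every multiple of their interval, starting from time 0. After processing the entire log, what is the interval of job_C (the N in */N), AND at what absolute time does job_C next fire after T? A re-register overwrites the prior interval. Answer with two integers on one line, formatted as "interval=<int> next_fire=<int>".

Answer: interval=11 next_fire=22

Derivation:
Op 1: register job_D */3 -> active={job_D:*/3}
Op 2: register job_C */17 -> active={job_C:*/17, job_D:*/3}
Op 3: unregister job_D -> active={job_C:*/17}
Op 4: unregister job_C -> active={}
Op 5: register job_C */11 -> active={job_C:*/11}
Op 6: register job_E */2 -> active={job_C:*/11, job_E:*/2}
Op 7: register job_B */2 -> active={job_B:*/2, job_C:*/11, job_E:*/2}
Op 8: unregister job_B -> active={job_C:*/11, job_E:*/2}
Op 9: unregister job_E -> active={job_C:*/11}
Final interval of job_C = 11
Next fire of job_C after T=21: (21//11+1)*11 = 22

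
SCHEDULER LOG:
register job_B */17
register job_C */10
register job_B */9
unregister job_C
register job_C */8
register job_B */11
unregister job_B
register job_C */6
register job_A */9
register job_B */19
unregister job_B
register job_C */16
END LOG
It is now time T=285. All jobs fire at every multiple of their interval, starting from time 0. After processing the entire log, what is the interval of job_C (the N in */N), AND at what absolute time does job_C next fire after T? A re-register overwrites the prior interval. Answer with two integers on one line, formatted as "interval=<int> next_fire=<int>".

Op 1: register job_B */17 -> active={job_B:*/17}
Op 2: register job_C */10 -> active={job_B:*/17, job_C:*/10}
Op 3: register job_B */9 -> active={job_B:*/9, job_C:*/10}
Op 4: unregister job_C -> active={job_B:*/9}
Op 5: register job_C */8 -> active={job_B:*/9, job_C:*/8}
Op 6: register job_B */11 -> active={job_B:*/11, job_C:*/8}
Op 7: unregister job_B -> active={job_C:*/8}
Op 8: register job_C */6 -> active={job_C:*/6}
Op 9: register job_A */9 -> active={job_A:*/9, job_C:*/6}
Op 10: register job_B */19 -> active={job_A:*/9, job_B:*/19, job_C:*/6}
Op 11: unregister job_B -> active={job_A:*/9, job_C:*/6}
Op 12: register job_C */16 -> active={job_A:*/9, job_C:*/16}
Final interval of job_C = 16
Next fire of job_C after T=285: (285//16+1)*16 = 288

Answer: interval=16 next_fire=288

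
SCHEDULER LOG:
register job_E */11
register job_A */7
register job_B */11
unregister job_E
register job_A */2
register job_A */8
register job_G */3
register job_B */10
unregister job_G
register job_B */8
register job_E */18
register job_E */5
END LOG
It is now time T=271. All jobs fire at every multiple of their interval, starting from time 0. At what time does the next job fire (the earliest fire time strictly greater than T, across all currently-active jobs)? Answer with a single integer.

Answer: 272

Derivation:
Op 1: register job_E */11 -> active={job_E:*/11}
Op 2: register job_A */7 -> active={job_A:*/7, job_E:*/11}
Op 3: register job_B */11 -> active={job_A:*/7, job_B:*/11, job_E:*/11}
Op 4: unregister job_E -> active={job_A:*/7, job_B:*/11}
Op 5: register job_A */2 -> active={job_A:*/2, job_B:*/11}
Op 6: register job_A */8 -> active={job_A:*/8, job_B:*/11}
Op 7: register job_G */3 -> active={job_A:*/8, job_B:*/11, job_G:*/3}
Op 8: register job_B */10 -> active={job_A:*/8, job_B:*/10, job_G:*/3}
Op 9: unregister job_G -> active={job_A:*/8, job_B:*/10}
Op 10: register job_B */8 -> active={job_A:*/8, job_B:*/8}
Op 11: register job_E */18 -> active={job_A:*/8, job_B:*/8, job_E:*/18}
Op 12: register job_E */5 -> active={job_A:*/8, job_B:*/8, job_E:*/5}
  job_A: interval 8, next fire after T=271 is 272
  job_B: interval 8, next fire after T=271 is 272
  job_E: interval 5, next fire after T=271 is 275
Earliest fire time = 272 (job job_A)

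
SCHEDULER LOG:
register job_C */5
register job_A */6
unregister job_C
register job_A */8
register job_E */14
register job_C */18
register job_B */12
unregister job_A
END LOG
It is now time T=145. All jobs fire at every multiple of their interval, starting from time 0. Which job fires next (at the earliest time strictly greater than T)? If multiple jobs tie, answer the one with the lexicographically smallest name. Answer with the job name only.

Op 1: register job_C */5 -> active={job_C:*/5}
Op 2: register job_A */6 -> active={job_A:*/6, job_C:*/5}
Op 3: unregister job_C -> active={job_A:*/6}
Op 4: register job_A */8 -> active={job_A:*/8}
Op 5: register job_E */14 -> active={job_A:*/8, job_E:*/14}
Op 6: register job_C */18 -> active={job_A:*/8, job_C:*/18, job_E:*/14}
Op 7: register job_B */12 -> active={job_A:*/8, job_B:*/12, job_C:*/18, job_E:*/14}
Op 8: unregister job_A -> active={job_B:*/12, job_C:*/18, job_E:*/14}
  job_B: interval 12, next fire after T=145 is 156
  job_C: interval 18, next fire after T=145 is 162
  job_E: interval 14, next fire after T=145 is 154
Earliest = 154, winner (lex tiebreak) = job_E

Answer: job_E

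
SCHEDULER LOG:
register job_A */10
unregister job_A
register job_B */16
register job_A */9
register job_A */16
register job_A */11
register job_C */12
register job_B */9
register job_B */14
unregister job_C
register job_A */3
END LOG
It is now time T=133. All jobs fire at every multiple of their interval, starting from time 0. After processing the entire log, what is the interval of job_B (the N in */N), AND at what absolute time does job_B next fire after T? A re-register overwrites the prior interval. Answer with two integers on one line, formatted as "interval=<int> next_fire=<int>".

Answer: interval=14 next_fire=140

Derivation:
Op 1: register job_A */10 -> active={job_A:*/10}
Op 2: unregister job_A -> active={}
Op 3: register job_B */16 -> active={job_B:*/16}
Op 4: register job_A */9 -> active={job_A:*/9, job_B:*/16}
Op 5: register job_A */16 -> active={job_A:*/16, job_B:*/16}
Op 6: register job_A */11 -> active={job_A:*/11, job_B:*/16}
Op 7: register job_C */12 -> active={job_A:*/11, job_B:*/16, job_C:*/12}
Op 8: register job_B */9 -> active={job_A:*/11, job_B:*/9, job_C:*/12}
Op 9: register job_B */14 -> active={job_A:*/11, job_B:*/14, job_C:*/12}
Op 10: unregister job_C -> active={job_A:*/11, job_B:*/14}
Op 11: register job_A */3 -> active={job_A:*/3, job_B:*/14}
Final interval of job_B = 14
Next fire of job_B after T=133: (133//14+1)*14 = 140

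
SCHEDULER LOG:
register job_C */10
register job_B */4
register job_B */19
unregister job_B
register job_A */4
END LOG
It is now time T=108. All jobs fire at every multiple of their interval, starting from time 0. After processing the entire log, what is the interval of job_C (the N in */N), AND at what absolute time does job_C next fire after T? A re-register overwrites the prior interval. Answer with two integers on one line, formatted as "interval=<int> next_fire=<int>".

Op 1: register job_C */10 -> active={job_C:*/10}
Op 2: register job_B */4 -> active={job_B:*/4, job_C:*/10}
Op 3: register job_B */19 -> active={job_B:*/19, job_C:*/10}
Op 4: unregister job_B -> active={job_C:*/10}
Op 5: register job_A */4 -> active={job_A:*/4, job_C:*/10}
Final interval of job_C = 10
Next fire of job_C after T=108: (108//10+1)*10 = 110

Answer: interval=10 next_fire=110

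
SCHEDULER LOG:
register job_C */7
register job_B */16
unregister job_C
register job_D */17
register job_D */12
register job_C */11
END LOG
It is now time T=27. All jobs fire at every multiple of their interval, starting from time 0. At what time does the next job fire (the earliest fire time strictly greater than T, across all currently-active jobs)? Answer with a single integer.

Answer: 32

Derivation:
Op 1: register job_C */7 -> active={job_C:*/7}
Op 2: register job_B */16 -> active={job_B:*/16, job_C:*/7}
Op 3: unregister job_C -> active={job_B:*/16}
Op 4: register job_D */17 -> active={job_B:*/16, job_D:*/17}
Op 5: register job_D */12 -> active={job_B:*/16, job_D:*/12}
Op 6: register job_C */11 -> active={job_B:*/16, job_C:*/11, job_D:*/12}
  job_B: interval 16, next fire after T=27 is 32
  job_C: interval 11, next fire after T=27 is 33
  job_D: interval 12, next fire after T=27 is 36
Earliest fire time = 32 (job job_B)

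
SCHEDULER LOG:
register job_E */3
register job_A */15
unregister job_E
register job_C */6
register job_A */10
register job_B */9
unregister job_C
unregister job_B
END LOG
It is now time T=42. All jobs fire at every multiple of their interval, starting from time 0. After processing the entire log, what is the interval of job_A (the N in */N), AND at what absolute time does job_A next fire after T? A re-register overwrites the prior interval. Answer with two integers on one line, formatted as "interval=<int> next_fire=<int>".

Answer: interval=10 next_fire=50

Derivation:
Op 1: register job_E */3 -> active={job_E:*/3}
Op 2: register job_A */15 -> active={job_A:*/15, job_E:*/3}
Op 3: unregister job_E -> active={job_A:*/15}
Op 4: register job_C */6 -> active={job_A:*/15, job_C:*/6}
Op 5: register job_A */10 -> active={job_A:*/10, job_C:*/6}
Op 6: register job_B */9 -> active={job_A:*/10, job_B:*/9, job_C:*/6}
Op 7: unregister job_C -> active={job_A:*/10, job_B:*/9}
Op 8: unregister job_B -> active={job_A:*/10}
Final interval of job_A = 10
Next fire of job_A after T=42: (42//10+1)*10 = 50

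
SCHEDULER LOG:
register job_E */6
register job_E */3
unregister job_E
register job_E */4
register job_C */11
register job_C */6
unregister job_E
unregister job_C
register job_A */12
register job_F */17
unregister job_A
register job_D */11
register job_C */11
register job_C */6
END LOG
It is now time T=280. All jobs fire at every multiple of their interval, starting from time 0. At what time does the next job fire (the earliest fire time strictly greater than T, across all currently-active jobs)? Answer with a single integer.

Answer: 282

Derivation:
Op 1: register job_E */6 -> active={job_E:*/6}
Op 2: register job_E */3 -> active={job_E:*/3}
Op 3: unregister job_E -> active={}
Op 4: register job_E */4 -> active={job_E:*/4}
Op 5: register job_C */11 -> active={job_C:*/11, job_E:*/4}
Op 6: register job_C */6 -> active={job_C:*/6, job_E:*/4}
Op 7: unregister job_E -> active={job_C:*/6}
Op 8: unregister job_C -> active={}
Op 9: register job_A */12 -> active={job_A:*/12}
Op 10: register job_F */17 -> active={job_A:*/12, job_F:*/17}
Op 11: unregister job_A -> active={job_F:*/17}
Op 12: register job_D */11 -> active={job_D:*/11, job_F:*/17}
Op 13: register job_C */11 -> active={job_C:*/11, job_D:*/11, job_F:*/17}
Op 14: register job_C */6 -> active={job_C:*/6, job_D:*/11, job_F:*/17}
  job_C: interval 6, next fire after T=280 is 282
  job_D: interval 11, next fire after T=280 is 286
  job_F: interval 17, next fire after T=280 is 289
Earliest fire time = 282 (job job_C)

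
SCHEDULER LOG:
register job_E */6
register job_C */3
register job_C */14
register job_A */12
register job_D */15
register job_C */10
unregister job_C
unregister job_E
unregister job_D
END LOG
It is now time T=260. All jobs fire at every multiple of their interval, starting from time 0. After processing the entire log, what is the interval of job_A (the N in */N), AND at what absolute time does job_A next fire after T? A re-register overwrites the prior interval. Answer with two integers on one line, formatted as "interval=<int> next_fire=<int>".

Answer: interval=12 next_fire=264

Derivation:
Op 1: register job_E */6 -> active={job_E:*/6}
Op 2: register job_C */3 -> active={job_C:*/3, job_E:*/6}
Op 3: register job_C */14 -> active={job_C:*/14, job_E:*/6}
Op 4: register job_A */12 -> active={job_A:*/12, job_C:*/14, job_E:*/6}
Op 5: register job_D */15 -> active={job_A:*/12, job_C:*/14, job_D:*/15, job_E:*/6}
Op 6: register job_C */10 -> active={job_A:*/12, job_C:*/10, job_D:*/15, job_E:*/6}
Op 7: unregister job_C -> active={job_A:*/12, job_D:*/15, job_E:*/6}
Op 8: unregister job_E -> active={job_A:*/12, job_D:*/15}
Op 9: unregister job_D -> active={job_A:*/12}
Final interval of job_A = 12
Next fire of job_A after T=260: (260//12+1)*12 = 264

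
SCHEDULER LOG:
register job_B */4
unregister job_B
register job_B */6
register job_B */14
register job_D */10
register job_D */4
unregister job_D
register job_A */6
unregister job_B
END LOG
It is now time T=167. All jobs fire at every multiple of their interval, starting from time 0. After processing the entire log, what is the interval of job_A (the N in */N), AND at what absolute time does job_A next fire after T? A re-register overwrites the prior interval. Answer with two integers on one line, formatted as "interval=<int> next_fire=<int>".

Answer: interval=6 next_fire=168

Derivation:
Op 1: register job_B */4 -> active={job_B:*/4}
Op 2: unregister job_B -> active={}
Op 3: register job_B */6 -> active={job_B:*/6}
Op 4: register job_B */14 -> active={job_B:*/14}
Op 5: register job_D */10 -> active={job_B:*/14, job_D:*/10}
Op 6: register job_D */4 -> active={job_B:*/14, job_D:*/4}
Op 7: unregister job_D -> active={job_B:*/14}
Op 8: register job_A */6 -> active={job_A:*/6, job_B:*/14}
Op 9: unregister job_B -> active={job_A:*/6}
Final interval of job_A = 6
Next fire of job_A after T=167: (167//6+1)*6 = 168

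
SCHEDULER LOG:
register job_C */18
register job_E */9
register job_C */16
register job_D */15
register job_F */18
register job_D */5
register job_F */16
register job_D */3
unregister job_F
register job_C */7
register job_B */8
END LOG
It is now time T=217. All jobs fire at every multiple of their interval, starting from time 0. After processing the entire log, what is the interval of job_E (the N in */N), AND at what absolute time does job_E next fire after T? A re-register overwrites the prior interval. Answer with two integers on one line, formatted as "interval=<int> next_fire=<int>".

Op 1: register job_C */18 -> active={job_C:*/18}
Op 2: register job_E */9 -> active={job_C:*/18, job_E:*/9}
Op 3: register job_C */16 -> active={job_C:*/16, job_E:*/9}
Op 4: register job_D */15 -> active={job_C:*/16, job_D:*/15, job_E:*/9}
Op 5: register job_F */18 -> active={job_C:*/16, job_D:*/15, job_E:*/9, job_F:*/18}
Op 6: register job_D */5 -> active={job_C:*/16, job_D:*/5, job_E:*/9, job_F:*/18}
Op 7: register job_F */16 -> active={job_C:*/16, job_D:*/5, job_E:*/9, job_F:*/16}
Op 8: register job_D */3 -> active={job_C:*/16, job_D:*/3, job_E:*/9, job_F:*/16}
Op 9: unregister job_F -> active={job_C:*/16, job_D:*/3, job_E:*/9}
Op 10: register job_C */7 -> active={job_C:*/7, job_D:*/3, job_E:*/9}
Op 11: register job_B */8 -> active={job_B:*/8, job_C:*/7, job_D:*/3, job_E:*/9}
Final interval of job_E = 9
Next fire of job_E after T=217: (217//9+1)*9 = 225

Answer: interval=9 next_fire=225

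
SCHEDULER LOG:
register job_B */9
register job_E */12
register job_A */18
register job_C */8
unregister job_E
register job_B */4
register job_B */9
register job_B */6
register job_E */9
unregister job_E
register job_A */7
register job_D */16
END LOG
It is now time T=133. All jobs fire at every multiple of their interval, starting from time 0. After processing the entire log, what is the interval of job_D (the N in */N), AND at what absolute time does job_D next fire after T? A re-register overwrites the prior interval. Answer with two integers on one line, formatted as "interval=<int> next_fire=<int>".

Op 1: register job_B */9 -> active={job_B:*/9}
Op 2: register job_E */12 -> active={job_B:*/9, job_E:*/12}
Op 3: register job_A */18 -> active={job_A:*/18, job_B:*/9, job_E:*/12}
Op 4: register job_C */8 -> active={job_A:*/18, job_B:*/9, job_C:*/8, job_E:*/12}
Op 5: unregister job_E -> active={job_A:*/18, job_B:*/9, job_C:*/8}
Op 6: register job_B */4 -> active={job_A:*/18, job_B:*/4, job_C:*/8}
Op 7: register job_B */9 -> active={job_A:*/18, job_B:*/9, job_C:*/8}
Op 8: register job_B */6 -> active={job_A:*/18, job_B:*/6, job_C:*/8}
Op 9: register job_E */9 -> active={job_A:*/18, job_B:*/6, job_C:*/8, job_E:*/9}
Op 10: unregister job_E -> active={job_A:*/18, job_B:*/6, job_C:*/8}
Op 11: register job_A */7 -> active={job_A:*/7, job_B:*/6, job_C:*/8}
Op 12: register job_D */16 -> active={job_A:*/7, job_B:*/6, job_C:*/8, job_D:*/16}
Final interval of job_D = 16
Next fire of job_D after T=133: (133//16+1)*16 = 144

Answer: interval=16 next_fire=144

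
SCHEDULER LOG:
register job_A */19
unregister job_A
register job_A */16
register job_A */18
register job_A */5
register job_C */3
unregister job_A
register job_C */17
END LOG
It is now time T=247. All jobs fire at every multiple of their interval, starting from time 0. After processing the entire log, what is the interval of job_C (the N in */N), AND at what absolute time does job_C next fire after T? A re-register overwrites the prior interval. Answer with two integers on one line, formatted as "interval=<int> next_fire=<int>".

Op 1: register job_A */19 -> active={job_A:*/19}
Op 2: unregister job_A -> active={}
Op 3: register job_A */16 -> active={job_A:*/16}
Op 4: register job_A */18 -> active={job_A:*/18}
Op 5: register job_A */5 -> active={job_A:*/5}
Op 6: register job_C */3 -> active={job_A:*/5, job_C:*/3}
Op 7: unregister job_A -> active={job_C:*/3}
Op 8: register job_C */17 -> active={job_C:*/17}
Final interval of job_C = 17
Next fire of job_C after T=247: (247//17+1)*17 = 255

Answer: interval=17 next_fire=255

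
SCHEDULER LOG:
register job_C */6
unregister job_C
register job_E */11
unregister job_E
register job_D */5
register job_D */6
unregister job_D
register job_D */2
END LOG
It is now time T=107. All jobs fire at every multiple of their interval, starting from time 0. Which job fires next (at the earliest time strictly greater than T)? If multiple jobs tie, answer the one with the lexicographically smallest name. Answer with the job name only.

Answer: job_D

Derivation:
Op 1: register job_C */6 -> active={job_C:*/6}
Op 2: unregister job_C -> active={}
Op 3: register job_E */11 -> active={job_E:*/11}
Op 4: unregister job_E -> active={}
Op 5: register job_D */5 -> active={job_D:*/5}
Op 6: register job_D */6 -> active={job_D:*/6}
Op 7: unregister job_D -> active={}
Op 8: register job_D */2 -> active={job_D:*/2}
  job_D: interval 2, next fire after T=107 is 108
Earliest = 108, winner (lex tiebreak) = job_D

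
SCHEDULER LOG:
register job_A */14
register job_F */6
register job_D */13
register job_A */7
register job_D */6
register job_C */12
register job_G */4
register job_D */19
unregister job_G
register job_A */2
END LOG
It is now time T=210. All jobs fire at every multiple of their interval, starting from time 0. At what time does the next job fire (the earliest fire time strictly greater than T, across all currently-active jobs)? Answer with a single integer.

Answer: 212

Derivation:
Op 1: register job_A */14 -> active={job_A:*/14}
Op 2: register job_F */6 -> active={job_A:*/14, job_F:*/6}
Op 3: register job_D */13 -> active={job_A:*/14, job_D:*/13, job_F:*/6}
Op 4: register job_A */7 -> active={job_A:*/7, job_D:*/13, job_F:*/6}
Op 5: register job_D */6 -> active={job_A:*/7, job_D:*/6, job_F:*/6}
Op 6: register job_C */12 -> active={job_A:*/7, job_C:*/12, job_D:*/6, job_F:*/6}
Op 7: register job_G */4 -> active={job_A:*/7, job_C:*/12, job_D:*/6, job_F:*/6, job_G:*/4}
Op 8: register job_D */19 -> active={job_A:*/7, job_C:*/12, job_D:*/19, job_F:*/6, job_G:*/4}
Op 9: unregister job_G -> active={job_A:*/7, job_C:*/12, job_D:*/19, job_F:*/6}
Op 10: register job_A */2 -> active={job_A:*/2, job_C:*/12, job_D:*/19, job_F:*/6}
  job_A: interval 2, next fire after T=210 is 212
  job_C: interval 12, next fire after T=210 is 216
  job_D: interval 19, next fire after T=210 is 228
  job_F: interval 6, next fire after T=210 is 216
Earliest fire time = 212 (job job_A)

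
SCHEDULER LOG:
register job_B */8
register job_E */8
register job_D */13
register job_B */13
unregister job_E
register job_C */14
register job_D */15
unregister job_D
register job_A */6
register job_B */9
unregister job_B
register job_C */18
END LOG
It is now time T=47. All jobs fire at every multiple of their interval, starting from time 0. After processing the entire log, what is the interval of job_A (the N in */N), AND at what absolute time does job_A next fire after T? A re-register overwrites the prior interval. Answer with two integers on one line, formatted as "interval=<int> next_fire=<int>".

Op 1: register job_B */8 -> active={job_B:*/8}
Op 2: register job_E */8 -> active={job_B:*/8, job_E:*/8}
Op 3: register job_D */13 -> active={job_B:*/8, job_D:*/13, job_E:*/8}
Op 4: register job_B */13 -> active={job_B:*/13, job_D:*/13, job_E:*/8}
Op 5: unregister job_E -> active={job_B:*/13, job_D:*/13}
Op 6: register job_C */14 -> active={job_B:*/13, job_C:*/14, job_D:*/13}
Op 7: register job_D */15 -> active={job_B:*/13, job_C:*/14, job_D:*/15}
Op 8: unregister job_D -> active={job_B:*/13, job_C:*/14}
Op 9: register job_A */6 -> active={job_A:*/6, job_B:*/13, job_C:*/14}
Op 10: register job_B */9 -> active={job_A:*/6, job_B:*/9, job_C:*/14}
Op 11: unregister job_B -> active={job_A:*/6, job_C:*/14}
Op 12: register job_C */18 -> active={job_A:*/6, job_C:*/18}
Final interval of job_A = 6
Next fire of job_A after T=47: (47//6+1)*6 = 48

Answer: interval=6 next_fire=48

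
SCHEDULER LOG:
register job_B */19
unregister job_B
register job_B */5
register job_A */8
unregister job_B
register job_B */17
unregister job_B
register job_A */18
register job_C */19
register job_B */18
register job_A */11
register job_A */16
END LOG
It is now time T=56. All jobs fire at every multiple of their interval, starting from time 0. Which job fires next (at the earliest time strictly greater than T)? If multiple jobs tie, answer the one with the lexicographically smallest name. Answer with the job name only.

Answer: job_C

Derivation:
Op 1: register job_B */19 -> active={job_B:*/19}
Op 2: unregister job_B -> active={}
Op 3: register job_B */5 -> active={job_B:*/5}
Op 4: register job_A */8 -> active={job_A:*/8, job_B:*/5}
Op 5: unregister job_B -> active={job_A:*/8}
Op 6: register job_B */17 -> active={job_A:*/8, job_B:*/17}
Op 7: unregister job_B -> active={job_A:*/8}
Op 8: register job_A */18 -> active={job_A:*/18}
Op 9: register job_C */19 -> active={job_A:*/18, job_C:*/19}
Op 10: register job_B */18 -> active={job_A:*/18, job_B:*/18, job_C:*/19}
Op 11: register job_A */11 -> active={job_A:*/11, job_B:*/18, job_C:*/19}
Op 12: register job_A */16 -> active={job_A:*/16, job_B:*/18, job_C:*/19}
  job_A: interval 16, next fire after T=56 is 64
  job_B: interval 18, next fire after T=56 is 72
  job_C: interval 19, next fire after T=56 is 57
Earliest = 57, winner (lex tiebreak) = job_C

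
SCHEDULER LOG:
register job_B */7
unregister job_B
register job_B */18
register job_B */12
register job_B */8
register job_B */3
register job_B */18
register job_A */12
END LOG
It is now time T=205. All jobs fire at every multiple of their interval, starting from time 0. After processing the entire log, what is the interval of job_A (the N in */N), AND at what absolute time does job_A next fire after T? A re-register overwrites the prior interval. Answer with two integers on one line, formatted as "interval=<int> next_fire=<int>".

Answer: interval=12 next_fire=216

Derivation:
Op 1: register job_B */7 -> active={job_B:*/7}
Op 2: unregister job_B -> active={}
Op 3: register job_B */18 -> active={job_B:*/18}
Op 4: register job_B */12 -> active={job_B:*/12}
Op 5: register job_B */8 -> active={job_B:*/8}
Op 6: register job_B */3 -> active={job_B:*/3}
Op 7: register job_B */18 -> active={job_B:*/18}
Op 8: register job_A */12 -> active={job_A:*/12, job_B:*/18}
Final interval of job_A = 12
Next fire of job_A after T=205: (205//12+1)*12 = 216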